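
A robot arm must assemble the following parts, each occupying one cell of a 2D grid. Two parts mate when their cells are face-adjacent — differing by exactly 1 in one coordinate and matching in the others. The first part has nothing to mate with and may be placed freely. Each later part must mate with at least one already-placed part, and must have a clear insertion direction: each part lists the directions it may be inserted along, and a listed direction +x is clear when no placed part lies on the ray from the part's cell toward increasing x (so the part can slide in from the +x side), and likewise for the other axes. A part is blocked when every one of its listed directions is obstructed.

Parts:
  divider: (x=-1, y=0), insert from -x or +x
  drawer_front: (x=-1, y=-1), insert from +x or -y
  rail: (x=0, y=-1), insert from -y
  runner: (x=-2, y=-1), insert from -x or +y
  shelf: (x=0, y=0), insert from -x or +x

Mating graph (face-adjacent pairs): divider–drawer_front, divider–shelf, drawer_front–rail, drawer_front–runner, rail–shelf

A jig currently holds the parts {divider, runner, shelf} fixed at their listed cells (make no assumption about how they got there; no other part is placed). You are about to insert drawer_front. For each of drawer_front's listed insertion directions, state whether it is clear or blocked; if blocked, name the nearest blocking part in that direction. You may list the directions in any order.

+x: ray from drawer_front(-1, -1) has no placed part ⇒ clear
-y: ray from drawer_front(-1, -1) has no placed part ⇒ clear

+x: clear; -y: clear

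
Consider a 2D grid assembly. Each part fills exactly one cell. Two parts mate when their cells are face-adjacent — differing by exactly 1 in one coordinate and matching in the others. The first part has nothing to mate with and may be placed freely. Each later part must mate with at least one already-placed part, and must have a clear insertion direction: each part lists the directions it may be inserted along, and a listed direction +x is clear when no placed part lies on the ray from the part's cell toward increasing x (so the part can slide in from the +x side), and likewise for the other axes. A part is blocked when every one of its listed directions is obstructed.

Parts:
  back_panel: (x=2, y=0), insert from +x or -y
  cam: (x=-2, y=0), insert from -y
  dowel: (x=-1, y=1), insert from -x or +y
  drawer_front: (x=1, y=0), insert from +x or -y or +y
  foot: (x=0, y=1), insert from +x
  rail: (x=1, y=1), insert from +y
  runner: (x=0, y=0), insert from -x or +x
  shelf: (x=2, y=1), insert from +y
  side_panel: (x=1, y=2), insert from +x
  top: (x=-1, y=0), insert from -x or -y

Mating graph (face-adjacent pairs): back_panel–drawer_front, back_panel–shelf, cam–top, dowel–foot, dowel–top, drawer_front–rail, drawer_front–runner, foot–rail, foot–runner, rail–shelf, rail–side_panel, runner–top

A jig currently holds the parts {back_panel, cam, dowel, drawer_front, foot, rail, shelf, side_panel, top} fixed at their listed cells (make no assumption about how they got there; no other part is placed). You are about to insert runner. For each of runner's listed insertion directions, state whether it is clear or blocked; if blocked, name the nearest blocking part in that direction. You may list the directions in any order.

-x: nearest on ray is top@(-1, 0) ⇒ blocked
+x: nearest on ray is drawer_front@(1, 0) ⇒ blocked

+x: blocked by drawer_front; -x: blocked by top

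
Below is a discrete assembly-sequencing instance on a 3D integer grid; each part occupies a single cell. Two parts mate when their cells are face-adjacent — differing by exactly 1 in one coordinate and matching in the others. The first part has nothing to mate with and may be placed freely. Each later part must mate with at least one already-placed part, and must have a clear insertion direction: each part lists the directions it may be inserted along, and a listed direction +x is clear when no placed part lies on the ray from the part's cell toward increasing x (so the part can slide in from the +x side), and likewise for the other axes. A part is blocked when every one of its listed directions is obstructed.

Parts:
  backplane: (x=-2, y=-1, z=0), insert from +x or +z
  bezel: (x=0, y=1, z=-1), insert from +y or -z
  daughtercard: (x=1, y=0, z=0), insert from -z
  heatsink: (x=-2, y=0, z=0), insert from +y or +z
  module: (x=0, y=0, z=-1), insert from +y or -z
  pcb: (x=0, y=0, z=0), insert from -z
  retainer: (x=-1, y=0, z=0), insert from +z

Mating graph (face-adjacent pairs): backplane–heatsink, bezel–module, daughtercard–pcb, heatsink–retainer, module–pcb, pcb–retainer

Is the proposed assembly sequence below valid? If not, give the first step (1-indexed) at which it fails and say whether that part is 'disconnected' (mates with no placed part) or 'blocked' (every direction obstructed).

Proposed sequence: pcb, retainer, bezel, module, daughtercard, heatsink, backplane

Invalid at step 3 (disconnected)

1. pcb@(0, 0, 0) [-z clear] — {pcb}
2. retainer@(-1, 0, 0) [+z clear] — {pcb, retainer}
3. bezel@(0, 1, -1) — no placed neighbour ⇒ disconnected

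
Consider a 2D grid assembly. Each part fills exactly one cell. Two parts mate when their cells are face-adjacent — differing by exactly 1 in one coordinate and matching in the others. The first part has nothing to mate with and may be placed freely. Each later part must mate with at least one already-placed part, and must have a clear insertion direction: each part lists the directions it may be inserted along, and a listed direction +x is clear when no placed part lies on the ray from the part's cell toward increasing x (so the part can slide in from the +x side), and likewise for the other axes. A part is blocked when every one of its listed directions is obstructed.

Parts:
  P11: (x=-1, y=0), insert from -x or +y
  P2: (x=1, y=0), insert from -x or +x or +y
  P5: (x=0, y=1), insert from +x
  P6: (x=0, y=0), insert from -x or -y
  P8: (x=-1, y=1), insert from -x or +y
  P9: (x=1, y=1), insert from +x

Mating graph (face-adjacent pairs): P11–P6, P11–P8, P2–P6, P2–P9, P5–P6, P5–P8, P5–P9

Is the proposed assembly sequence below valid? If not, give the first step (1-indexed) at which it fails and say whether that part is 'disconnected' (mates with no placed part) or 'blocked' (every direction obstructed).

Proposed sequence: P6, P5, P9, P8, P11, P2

1. P6@(0, 0) [-x clear] — {P6}
2. P5@(0, 1) [+x clear] — {P5, P6}
3. P9@(1, 1) [+x clear] — {P5, P6, P9}
4. P8@(-1, 1) [-x clear] — {P5, P6, P8, P9}
5. P11@(-1, 0) [-x clear] — {P11, P5, P6, P8, P9}
6. P2@(1, 0) [+x clear] — {P11, P2, P5, P6, P8, P9}

Valid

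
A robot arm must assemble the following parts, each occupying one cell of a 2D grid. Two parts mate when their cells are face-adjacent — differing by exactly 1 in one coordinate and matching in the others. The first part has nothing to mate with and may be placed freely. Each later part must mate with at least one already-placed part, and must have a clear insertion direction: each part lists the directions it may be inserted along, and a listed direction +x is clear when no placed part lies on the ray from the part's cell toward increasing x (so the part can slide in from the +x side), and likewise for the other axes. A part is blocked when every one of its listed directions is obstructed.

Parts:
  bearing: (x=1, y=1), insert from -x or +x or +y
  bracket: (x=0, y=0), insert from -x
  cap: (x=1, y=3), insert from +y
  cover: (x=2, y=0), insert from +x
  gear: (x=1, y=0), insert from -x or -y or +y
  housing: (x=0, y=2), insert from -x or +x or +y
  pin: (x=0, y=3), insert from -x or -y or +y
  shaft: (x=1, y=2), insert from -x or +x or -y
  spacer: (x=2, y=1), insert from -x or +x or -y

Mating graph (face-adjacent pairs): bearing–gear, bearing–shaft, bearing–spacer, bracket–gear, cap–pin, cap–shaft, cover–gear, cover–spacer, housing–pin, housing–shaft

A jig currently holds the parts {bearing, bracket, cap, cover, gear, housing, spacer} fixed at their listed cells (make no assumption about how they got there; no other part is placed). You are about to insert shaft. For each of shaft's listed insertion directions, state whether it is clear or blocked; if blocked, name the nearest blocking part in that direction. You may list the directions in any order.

+x: clear; -x: blocked by housing; -y: blocked by bearing

-x: nearest on ray is housing@(0, 2) ⇒ blocked
+x: ray from shaft(1, 2) has no placed part ⇒ clear
-y: nearest on ray is bearing@(1, 1) ⇒ blocked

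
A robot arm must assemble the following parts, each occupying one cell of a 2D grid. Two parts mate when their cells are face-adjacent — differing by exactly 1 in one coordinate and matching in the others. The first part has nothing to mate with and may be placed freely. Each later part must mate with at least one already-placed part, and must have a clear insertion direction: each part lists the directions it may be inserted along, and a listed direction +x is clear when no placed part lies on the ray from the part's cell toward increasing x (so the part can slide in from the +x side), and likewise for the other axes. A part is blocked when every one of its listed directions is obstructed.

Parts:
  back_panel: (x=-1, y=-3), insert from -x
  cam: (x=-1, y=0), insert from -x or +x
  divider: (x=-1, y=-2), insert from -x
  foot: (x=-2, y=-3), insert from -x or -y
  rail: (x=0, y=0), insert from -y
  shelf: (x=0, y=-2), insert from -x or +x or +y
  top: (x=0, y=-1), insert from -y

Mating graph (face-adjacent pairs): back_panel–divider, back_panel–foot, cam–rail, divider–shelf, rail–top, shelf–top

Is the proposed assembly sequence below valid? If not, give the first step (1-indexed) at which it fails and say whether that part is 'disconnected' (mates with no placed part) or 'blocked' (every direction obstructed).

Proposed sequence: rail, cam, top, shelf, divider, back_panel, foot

Valid

1. rail@(0, 0) [-y clear] — {rail}
2. cam@(-1, 0) [-x clear] — {cam, rail}
3. top@(0, -1) [-y clear] — {cam, rail, top}
4. shelf@(0, -2) [-x clear] — {cam, rail, shelf, top}
5. divider@(-1, -2) [-x clear] — {cam, divider, rail, shelf, top}
6. back_panel@(-1, -3) [-x clear] — {back_panel, cam, divider, rail, shelf, top}
7. foot@(-2, -3) [-x clear] — {back_panel, cam, divider, foot, rail, shelf, top}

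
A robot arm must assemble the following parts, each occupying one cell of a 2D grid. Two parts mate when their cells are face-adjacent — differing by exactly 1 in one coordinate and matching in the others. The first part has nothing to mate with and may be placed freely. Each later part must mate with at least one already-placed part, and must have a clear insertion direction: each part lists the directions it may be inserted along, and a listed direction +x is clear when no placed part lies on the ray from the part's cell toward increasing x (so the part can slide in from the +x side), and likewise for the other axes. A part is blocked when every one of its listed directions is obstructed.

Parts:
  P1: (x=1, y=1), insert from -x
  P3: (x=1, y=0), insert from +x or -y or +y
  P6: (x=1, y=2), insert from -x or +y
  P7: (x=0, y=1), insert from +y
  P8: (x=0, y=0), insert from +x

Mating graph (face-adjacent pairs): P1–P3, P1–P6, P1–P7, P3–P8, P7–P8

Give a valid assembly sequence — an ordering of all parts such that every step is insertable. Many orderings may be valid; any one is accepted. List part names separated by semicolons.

P1; P6; P7; P8; P3

1. P1@(1, 1) [-x clear] — {P1}
2. P6@(1, 2) [-x clear] — {P1, P6}
3. P7@(0, 1) [+y clear] — {P1, P6, P7}
4. P8@(0, 0) [+x clear] — {P1, P6, P7, P8}
5. P3@(1, 0) [+x clear] — {P1, P3, P6, P7, P8}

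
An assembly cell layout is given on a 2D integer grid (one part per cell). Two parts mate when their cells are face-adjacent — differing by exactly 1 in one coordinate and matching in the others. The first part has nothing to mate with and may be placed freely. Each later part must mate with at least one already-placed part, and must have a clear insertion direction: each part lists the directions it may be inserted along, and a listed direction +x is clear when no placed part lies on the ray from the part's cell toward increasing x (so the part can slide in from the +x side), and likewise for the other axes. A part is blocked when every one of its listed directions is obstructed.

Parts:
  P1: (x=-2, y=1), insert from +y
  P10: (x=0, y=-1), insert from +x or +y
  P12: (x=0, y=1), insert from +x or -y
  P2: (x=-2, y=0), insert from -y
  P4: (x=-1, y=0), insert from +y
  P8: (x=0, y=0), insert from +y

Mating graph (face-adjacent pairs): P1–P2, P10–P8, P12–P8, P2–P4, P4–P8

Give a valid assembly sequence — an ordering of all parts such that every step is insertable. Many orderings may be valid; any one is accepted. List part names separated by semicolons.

P4; P8; P2; P12; P1; P10

1. P4@(-1, 0) [+y clear] — {P4}
2. P8@(0, 0) [+y clear] — {P4, P8}
3. P2@(-2, 0) [-y clear] — {P2, P4, P8}
4. P12@(0, 1) [+x clear] — {P12, P2, P4, P8}
5. P1@(-2, 1) [+y clear] — {P1, P12, P2, P4, P8}
6. P10@(0, -1) [+x clear] — {P1, P10, P12, P2, P4, P8}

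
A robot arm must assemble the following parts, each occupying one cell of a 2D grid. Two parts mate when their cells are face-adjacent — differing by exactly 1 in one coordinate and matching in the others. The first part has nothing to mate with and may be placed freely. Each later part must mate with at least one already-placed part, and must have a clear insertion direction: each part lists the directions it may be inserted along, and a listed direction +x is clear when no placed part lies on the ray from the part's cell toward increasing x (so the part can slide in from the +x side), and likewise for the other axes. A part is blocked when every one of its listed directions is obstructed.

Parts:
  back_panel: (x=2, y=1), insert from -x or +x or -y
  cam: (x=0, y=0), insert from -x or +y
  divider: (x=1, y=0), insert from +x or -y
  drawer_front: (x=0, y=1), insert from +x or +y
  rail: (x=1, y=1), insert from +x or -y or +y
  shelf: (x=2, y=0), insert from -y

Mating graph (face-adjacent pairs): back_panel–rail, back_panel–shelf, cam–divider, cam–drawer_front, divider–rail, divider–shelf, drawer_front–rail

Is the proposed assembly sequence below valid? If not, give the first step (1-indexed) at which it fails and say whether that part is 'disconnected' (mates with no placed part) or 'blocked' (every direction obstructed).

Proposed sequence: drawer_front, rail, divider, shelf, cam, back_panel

Valid

1. drawer_front@(0, 1) [+x clear] — {drawer_front}
2. rail@(1, 1) [+x clear] — {drawer_front, rail}
3. divider@(1, 0) [+x clear] — {divider, drawer_front, rail}
4. shelf@(2, 0) [-y clear] — {divider, drawer_front, rail, shelf}
5. cam@(0, 0) [-x clear] — {cam, divider, drawer_front, rail, shelf}
6. back_panel@(2, 1) [+x clear] — {back_panel, cam, divider, drawer_front, rail, shelf}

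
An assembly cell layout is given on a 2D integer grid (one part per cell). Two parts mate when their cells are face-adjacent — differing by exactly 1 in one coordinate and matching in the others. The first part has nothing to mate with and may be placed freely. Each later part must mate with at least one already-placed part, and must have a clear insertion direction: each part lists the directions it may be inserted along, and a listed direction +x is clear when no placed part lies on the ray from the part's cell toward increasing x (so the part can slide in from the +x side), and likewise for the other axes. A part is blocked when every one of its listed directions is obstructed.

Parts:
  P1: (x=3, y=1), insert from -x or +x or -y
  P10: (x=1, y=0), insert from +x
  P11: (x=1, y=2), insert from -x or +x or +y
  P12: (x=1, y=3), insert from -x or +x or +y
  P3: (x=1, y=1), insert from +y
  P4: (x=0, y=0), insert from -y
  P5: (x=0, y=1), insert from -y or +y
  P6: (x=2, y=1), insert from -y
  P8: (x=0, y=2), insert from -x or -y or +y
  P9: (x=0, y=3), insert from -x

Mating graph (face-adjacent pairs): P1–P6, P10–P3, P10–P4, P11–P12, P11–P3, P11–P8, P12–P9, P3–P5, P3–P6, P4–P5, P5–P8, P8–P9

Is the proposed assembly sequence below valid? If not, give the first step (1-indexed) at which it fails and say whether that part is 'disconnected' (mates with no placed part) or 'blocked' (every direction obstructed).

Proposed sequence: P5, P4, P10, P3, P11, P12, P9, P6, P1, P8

Valid

1. P5@(0, 1) [-y clear] — {P5}
2. P4@(0, 0) [-y clear] — {P4, P5}
3. P10@(1, 0) [+x clear] — {P10, P4, P5}
4. P3@(1, 1) [+y clear] — {P10, P3, P4, P5}
5. P11@(1, 2) [-x clear] — {P10, P11, P3, P4, P5}
6. P12@(1, 3) [-x clear] — {P10, P11, P12, P3, P4, P5}
7. P9@(0, 3) [-x clear] — {P10, P11, P12, P3, P4, P5, P9}
8. P6@(2, 1) [-y clear] — {P10, P11, P12, P3, P4, P5, P6, P9}
9. P1@(3, 1) [+x clear] — {P1, P10, P11, P12, P3, P4, P5, P6, P9}
10. P8@(0, 2) [-x clear] — {P1, P10, P11, P12, P3, P4, P5, P6, P8, P9}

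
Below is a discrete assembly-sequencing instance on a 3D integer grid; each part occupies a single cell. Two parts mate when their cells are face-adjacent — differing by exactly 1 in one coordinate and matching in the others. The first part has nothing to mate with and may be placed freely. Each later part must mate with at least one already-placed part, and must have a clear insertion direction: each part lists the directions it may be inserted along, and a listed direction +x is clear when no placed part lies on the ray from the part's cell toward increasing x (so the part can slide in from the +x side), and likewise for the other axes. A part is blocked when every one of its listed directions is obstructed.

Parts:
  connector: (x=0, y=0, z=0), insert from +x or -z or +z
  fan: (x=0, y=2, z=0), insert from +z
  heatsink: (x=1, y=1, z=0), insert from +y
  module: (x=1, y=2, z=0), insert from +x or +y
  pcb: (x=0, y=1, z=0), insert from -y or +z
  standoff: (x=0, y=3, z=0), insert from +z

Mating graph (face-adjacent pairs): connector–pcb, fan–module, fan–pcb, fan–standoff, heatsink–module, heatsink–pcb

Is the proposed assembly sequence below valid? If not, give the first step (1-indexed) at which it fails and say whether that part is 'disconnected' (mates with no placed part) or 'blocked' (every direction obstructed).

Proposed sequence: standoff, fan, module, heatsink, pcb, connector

Invalid at step 4 (blocked)

1. standoff@(0, 3, 0) [+z clear] — {standoff}
2. fan@(0, 2, 0) [+z clear] — {fan, standoff}
3. module@(1, 2, 0) [+x clear] — {fan, module, standoff}
4. heatsink@(1, 1, 0) — +y all obstructed ⇒ blocked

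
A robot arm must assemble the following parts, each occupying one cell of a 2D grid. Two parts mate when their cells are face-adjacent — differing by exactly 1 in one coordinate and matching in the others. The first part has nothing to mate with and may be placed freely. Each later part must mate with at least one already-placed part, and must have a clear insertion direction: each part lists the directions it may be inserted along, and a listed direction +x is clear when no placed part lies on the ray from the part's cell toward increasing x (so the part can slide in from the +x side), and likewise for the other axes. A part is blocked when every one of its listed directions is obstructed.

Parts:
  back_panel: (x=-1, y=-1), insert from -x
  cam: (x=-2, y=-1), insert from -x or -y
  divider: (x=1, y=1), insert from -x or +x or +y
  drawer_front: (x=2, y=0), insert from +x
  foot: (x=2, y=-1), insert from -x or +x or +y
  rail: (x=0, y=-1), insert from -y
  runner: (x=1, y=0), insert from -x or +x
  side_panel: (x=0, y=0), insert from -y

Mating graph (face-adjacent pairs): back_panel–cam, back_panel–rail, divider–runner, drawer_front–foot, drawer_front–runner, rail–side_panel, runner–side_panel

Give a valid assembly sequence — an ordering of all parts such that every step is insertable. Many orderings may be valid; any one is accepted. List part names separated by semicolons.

1. foot@(2, -1) [-x clear] — {foot}
2. drawer_front@(2, 0) [+x clear] — {drawer_front, foot}
3. runner@(1, 0) [-x clear] — {drawer_front, foot, runner}
4. side_panel@(0, 0) [-y clear] — {drawer_front, foot, runner, side_panel}
5. rail@(0, -1) [-y clear] — {drawer_front, foot, rail, runner, side_panel}
6. back_panel@(-1, -1) [-x clear] — {back_panel, drawer_front, foot, rail, runner, side_panel}
7. cam@(-2, -1) [-x clear] — {back_panel, cam, drawer_front, foot, rail, runner, side_panel}
8. divider@(1, 1) [-x clear] — {back_panel, cam, divider, drawer_front, foot, rail, runner, side_panel}

foot; drawer_front; runner; side_panel; rail; back_panel; cam; divider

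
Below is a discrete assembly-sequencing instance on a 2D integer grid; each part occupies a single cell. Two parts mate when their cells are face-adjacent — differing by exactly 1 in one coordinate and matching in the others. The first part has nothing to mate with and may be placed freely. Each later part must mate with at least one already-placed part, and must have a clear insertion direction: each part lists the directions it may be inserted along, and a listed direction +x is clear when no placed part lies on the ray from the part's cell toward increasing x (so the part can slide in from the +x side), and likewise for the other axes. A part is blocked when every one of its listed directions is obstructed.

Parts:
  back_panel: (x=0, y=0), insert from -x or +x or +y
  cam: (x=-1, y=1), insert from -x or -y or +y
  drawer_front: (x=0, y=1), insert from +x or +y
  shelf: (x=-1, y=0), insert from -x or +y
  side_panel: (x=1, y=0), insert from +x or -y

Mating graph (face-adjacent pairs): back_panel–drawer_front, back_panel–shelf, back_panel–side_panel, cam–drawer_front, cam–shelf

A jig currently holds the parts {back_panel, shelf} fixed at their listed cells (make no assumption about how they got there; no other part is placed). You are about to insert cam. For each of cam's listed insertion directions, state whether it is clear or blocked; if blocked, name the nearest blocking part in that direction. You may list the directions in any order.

-x: ray from cam(-1, 1) has no placed part ⇒ clear
-y: nearest on ray is shelf@(-1, 0) ⇒ blocked
+y: ray from cam(-1, 1) has no placed part ⇒ clear

+y: clear; -x: clear; -y: blocked by shelf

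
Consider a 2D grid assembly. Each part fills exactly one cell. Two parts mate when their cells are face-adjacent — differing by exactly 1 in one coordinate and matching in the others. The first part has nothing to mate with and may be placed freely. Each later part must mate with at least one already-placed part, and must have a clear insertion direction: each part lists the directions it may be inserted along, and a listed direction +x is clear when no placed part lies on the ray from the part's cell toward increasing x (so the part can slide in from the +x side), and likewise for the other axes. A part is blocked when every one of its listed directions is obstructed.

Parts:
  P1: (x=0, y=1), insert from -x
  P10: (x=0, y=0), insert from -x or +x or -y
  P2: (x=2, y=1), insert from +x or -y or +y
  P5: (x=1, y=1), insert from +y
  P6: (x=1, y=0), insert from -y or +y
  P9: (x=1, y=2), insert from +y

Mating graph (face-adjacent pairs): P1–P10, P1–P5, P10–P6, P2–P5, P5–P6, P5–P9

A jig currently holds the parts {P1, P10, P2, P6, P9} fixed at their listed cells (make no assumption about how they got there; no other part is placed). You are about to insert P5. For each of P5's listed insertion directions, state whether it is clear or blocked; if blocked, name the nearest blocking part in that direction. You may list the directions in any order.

+y: blocked by P9

+y: nearest on ray is P9@(1, 2) ⇒ blocked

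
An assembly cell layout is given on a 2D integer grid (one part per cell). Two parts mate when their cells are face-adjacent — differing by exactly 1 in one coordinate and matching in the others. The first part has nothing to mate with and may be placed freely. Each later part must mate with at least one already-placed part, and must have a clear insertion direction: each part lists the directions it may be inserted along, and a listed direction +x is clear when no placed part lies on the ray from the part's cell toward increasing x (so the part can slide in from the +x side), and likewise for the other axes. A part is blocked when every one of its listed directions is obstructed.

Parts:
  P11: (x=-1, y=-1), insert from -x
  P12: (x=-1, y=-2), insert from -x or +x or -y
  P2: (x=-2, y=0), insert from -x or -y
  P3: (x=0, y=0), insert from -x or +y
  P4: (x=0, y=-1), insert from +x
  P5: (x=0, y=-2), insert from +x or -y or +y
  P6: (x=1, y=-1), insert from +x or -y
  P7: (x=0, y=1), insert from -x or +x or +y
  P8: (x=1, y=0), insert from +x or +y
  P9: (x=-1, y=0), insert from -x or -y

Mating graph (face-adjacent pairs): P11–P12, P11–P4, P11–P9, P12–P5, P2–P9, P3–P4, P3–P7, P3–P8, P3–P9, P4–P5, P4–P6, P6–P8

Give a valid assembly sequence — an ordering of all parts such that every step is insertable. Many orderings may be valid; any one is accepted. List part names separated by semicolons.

P3; P8; P7; P9; P2; P11; P12; P5; P4; P6

1. P3@(0, 0) [-x clear] — {P3}
2. P8@(1, 0) [+x clear] — {P3, P8}
3. P7@(0, 1) [-x clear] — {P3, P7, P8}
4. P9@(-1, 0) [-x clear] — {P3, P7, P8, P9}
5. P2@(-2, 0) [-x clear] — {P2, P3, P7, P8, P9}
6. P11@(-1, -1) [-x clear] — {P11, P2, P3, P7, P8, P9}
7. P12@(-1, -2) [-x clear] — {P11, P12, P2, P3, P7, P8, P9}
8. P5@(0, -2) [+x clear] — {P11, P12, P2, P3, P5, P7, P8, P9}
9. P4@(0, -1) [+x clear] — {P11, P12, P2, P3, P4, P5, P7, P8, P9}
10. P6@(1, -1) [+x clear] — {P11, P12, P2, P3, P4, P5, P6, P7, P8, P9}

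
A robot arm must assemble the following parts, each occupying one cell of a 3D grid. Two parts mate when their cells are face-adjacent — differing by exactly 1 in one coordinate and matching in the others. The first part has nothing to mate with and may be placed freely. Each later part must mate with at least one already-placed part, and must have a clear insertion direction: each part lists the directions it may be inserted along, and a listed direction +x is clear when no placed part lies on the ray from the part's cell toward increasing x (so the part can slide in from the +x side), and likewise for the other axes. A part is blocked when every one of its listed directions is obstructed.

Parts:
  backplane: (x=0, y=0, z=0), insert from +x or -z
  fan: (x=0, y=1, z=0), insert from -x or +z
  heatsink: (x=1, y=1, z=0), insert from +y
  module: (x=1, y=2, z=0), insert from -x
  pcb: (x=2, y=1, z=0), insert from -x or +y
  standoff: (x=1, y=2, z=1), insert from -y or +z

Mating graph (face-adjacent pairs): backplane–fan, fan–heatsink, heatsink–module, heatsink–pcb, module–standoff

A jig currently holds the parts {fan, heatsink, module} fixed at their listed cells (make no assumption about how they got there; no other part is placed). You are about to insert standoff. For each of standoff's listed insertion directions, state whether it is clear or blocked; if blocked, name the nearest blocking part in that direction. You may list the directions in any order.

+z: clear; -y: clear

-y: ray from standoff(1, 2, 1) has no placed part ⇒ clear
+z: ray from standoff(1, 2, 1) has no placed part ⇒ clear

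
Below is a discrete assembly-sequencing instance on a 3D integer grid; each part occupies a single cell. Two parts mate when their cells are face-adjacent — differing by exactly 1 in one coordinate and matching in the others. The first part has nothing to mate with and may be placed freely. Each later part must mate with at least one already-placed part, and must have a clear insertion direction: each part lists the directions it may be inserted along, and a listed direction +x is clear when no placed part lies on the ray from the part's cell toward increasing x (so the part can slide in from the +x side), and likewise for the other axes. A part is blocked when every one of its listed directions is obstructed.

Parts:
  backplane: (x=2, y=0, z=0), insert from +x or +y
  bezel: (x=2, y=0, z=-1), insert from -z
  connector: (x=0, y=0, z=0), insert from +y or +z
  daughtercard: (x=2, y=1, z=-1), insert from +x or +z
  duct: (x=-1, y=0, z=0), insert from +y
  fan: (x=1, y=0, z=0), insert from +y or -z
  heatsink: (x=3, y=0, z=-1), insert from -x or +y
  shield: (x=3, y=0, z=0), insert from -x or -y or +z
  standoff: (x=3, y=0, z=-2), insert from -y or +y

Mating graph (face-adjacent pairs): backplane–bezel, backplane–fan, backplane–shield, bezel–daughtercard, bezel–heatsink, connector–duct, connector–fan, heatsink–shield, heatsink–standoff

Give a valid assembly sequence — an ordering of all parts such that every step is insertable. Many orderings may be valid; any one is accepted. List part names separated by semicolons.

heatsink; bezel; daughtercard; backplane; fan; connector; shield; duct; standoff

1. heatsink@(3, 0, -1) [-x clear] — {heatsink}
2. bezel@(2, 0, -1) [-z clear] — {bezel, heatsink}
3. daughtercard@(2, 1, -1) [+x clear] — {bezel, daughtercard, heatsink}
4. backplane@(2, 0, 0) [+x clear] — {backplane, bezel, daughtercard, heatsink}
5. fan@(1, 0, 0) [+y clear] — {backplane, bezel, daughtercard, fan, heatsink}
6. connector@(0, 0, 0) [+y clear] — {backplane, bezel, connector, daughtercard, fan, heatsink}
7. shield@(3, 0, 0) [-y clear] — {backplane, bezel, connector, daughtercard, fan, heatsink, shield}
8. duct@(-1, 0, 0) [+y clear] — {backplane, bezel, connector, daughtercard, duct, fan, heatsink, shield}
9. standoff@(3, 0, -2) [-y clear] — {backplane, bezel, connector, daughtercard, duct, fan, heatsink, shield, standoff}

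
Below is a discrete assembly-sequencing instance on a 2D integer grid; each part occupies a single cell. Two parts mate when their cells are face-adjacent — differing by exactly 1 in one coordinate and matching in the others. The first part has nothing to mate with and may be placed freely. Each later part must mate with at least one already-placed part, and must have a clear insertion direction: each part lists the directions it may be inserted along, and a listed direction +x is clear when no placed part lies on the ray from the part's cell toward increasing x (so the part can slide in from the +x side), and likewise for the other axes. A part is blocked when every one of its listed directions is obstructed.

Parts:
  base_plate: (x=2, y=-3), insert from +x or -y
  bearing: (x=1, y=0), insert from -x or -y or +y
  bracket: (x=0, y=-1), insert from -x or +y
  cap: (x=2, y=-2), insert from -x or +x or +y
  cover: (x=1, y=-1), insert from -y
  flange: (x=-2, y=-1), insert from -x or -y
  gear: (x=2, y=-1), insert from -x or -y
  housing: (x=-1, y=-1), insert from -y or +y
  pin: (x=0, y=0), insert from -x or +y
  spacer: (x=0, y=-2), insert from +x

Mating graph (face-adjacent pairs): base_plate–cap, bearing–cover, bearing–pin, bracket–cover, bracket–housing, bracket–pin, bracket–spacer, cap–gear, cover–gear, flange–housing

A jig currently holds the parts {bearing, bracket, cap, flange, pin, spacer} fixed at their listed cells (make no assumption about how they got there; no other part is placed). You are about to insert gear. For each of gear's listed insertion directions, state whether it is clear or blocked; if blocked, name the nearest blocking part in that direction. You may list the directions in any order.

-x: nearest on ray is bracket@(0, -1) ⇒ blocked
-y: nearest on ray is cap@(2, -2) ⇒ blocked

-x: blocked by bracket; -y: blocked by cap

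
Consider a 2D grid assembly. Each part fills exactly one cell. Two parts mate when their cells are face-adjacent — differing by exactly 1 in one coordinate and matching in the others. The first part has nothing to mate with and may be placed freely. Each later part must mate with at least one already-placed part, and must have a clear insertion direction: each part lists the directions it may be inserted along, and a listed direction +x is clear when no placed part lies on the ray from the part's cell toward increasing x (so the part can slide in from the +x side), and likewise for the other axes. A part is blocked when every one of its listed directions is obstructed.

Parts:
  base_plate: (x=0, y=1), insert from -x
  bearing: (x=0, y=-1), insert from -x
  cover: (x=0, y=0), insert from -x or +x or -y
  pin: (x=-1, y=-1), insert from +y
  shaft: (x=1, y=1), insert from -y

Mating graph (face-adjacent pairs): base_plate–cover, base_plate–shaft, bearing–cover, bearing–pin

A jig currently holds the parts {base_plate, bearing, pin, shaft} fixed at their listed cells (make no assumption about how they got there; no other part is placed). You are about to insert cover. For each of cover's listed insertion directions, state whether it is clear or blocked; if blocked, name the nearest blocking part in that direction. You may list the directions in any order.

-x: ray from cover(0, 0) has no placed part ⇒ clear
+x: ray from cover(0, 0) has no placed part ⇒ clear
-y: nearest on ray is bearing@(0, -1) ⇒ blocked

+x: clear; -x: clear; -y: blocked by bearing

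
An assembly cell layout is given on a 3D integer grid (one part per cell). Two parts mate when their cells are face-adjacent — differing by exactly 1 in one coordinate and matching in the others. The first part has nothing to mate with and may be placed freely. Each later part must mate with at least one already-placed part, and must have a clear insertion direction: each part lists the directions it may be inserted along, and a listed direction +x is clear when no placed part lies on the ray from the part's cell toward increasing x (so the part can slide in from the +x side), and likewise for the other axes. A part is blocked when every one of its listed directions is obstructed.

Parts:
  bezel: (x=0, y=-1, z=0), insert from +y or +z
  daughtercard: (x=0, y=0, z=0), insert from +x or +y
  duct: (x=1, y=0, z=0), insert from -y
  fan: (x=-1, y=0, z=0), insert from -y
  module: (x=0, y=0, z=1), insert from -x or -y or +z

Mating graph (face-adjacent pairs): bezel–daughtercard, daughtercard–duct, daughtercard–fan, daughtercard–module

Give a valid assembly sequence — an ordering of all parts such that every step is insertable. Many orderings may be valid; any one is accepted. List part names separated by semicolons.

1. module@(0, 0, 1) [-x clear] — {module}
2. daughtercard@(0, 0, 0) [+x clear] — {daughtercard, module}
3. bezel@(0, -1, 0) [+z clear] — {bezel, daughtercard, module}
4. fan@(-1, 0, 0) [-y clear] — {bezel, daughtercard, fan, module}
5. duct@(1, 0, 0) [-y clear] — {bezel, daughtercard, duct, fan, module}

module; daughtercard; bezel; fan; duct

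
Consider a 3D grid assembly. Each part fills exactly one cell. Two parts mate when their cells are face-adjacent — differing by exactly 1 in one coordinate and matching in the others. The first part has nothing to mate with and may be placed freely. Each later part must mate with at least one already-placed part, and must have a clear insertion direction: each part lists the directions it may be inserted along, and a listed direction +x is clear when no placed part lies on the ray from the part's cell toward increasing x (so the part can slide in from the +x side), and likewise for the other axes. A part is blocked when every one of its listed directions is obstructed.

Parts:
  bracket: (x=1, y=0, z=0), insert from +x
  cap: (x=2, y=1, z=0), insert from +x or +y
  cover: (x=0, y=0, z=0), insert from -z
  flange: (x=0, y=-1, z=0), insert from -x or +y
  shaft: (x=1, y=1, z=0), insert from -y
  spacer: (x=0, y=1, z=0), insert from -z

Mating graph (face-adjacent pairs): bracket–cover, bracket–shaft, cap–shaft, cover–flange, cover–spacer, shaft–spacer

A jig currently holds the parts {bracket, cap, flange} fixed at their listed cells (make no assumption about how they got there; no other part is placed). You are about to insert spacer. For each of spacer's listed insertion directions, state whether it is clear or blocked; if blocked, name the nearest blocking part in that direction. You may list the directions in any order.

-z: ray from spacer(0, 1, 0) has no placed part ⇒ clear

-z: clear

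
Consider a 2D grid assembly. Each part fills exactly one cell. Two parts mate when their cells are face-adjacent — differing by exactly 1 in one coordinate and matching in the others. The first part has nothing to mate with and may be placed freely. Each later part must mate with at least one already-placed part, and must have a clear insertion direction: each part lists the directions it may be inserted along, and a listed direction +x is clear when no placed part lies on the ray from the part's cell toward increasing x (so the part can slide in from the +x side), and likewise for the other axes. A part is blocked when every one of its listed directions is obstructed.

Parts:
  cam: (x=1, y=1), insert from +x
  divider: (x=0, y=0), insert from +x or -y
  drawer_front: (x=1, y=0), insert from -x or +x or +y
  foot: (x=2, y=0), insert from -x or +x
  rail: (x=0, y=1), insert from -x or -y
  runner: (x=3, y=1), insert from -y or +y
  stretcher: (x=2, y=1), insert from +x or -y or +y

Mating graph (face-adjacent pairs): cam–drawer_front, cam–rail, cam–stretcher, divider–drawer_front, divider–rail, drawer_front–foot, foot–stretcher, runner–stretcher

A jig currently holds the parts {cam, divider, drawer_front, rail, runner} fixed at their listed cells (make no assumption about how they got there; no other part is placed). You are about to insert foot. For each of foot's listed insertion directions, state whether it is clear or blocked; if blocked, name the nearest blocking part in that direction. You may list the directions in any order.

-x: nearest on ray is drawer_front@(1, 0) ⇒ blocked
+x: ray from foot(2, 0) has no placed part ⇒ clear

+x: clear; -x: blocked by drawer_front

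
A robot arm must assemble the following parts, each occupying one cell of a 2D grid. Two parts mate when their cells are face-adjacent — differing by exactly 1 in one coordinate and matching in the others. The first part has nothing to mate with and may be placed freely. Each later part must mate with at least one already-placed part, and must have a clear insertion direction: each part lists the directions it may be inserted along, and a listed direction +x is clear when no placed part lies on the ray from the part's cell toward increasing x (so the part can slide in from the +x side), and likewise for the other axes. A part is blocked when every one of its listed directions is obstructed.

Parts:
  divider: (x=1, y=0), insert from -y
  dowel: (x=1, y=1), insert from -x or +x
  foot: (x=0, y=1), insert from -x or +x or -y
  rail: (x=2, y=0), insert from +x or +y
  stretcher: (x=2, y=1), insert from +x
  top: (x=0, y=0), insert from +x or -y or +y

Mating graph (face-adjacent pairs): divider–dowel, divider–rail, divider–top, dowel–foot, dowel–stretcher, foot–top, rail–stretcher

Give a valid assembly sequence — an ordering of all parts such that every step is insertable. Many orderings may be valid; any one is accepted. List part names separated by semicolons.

top; divider; rail; foot; dowel; stretcher

1. top@(0, 0) [+x clear] — {top}
2. divider@(1, 0) [-y clear] — {divider, top}
3. rail@(2, 0) [+x clear] — {divider, rail, top}
4. foot@(0, 1) [-x clear] — {divider, foot, rail, top}
5. dowel@(1, 1) [+x clear] — {divider, dowel, foot, rail, top}
6. stretcher@(2, 1) [+x clear] — {divider, dowel, foot, rail, stretcher, top}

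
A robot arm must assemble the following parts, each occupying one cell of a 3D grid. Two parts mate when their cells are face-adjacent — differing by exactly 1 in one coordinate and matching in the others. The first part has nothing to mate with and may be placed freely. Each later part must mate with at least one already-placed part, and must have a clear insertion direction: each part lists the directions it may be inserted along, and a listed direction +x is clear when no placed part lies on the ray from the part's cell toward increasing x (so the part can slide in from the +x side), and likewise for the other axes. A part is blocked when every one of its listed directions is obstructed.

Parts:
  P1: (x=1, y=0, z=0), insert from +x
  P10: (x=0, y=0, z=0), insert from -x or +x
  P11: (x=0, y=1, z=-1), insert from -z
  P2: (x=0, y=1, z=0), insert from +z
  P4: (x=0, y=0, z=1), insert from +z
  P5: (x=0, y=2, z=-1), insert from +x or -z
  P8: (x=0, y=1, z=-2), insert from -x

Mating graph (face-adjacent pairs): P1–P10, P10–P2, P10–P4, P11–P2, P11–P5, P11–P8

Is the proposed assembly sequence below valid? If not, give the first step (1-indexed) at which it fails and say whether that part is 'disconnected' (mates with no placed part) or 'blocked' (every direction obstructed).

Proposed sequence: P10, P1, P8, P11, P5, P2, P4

Invalid at step 3 (disconnected)

1. P10@(0, 0, 0) [-x clear] — {P10}
2. P1@(1, 0, 0) [+x clear] — {P1, P10}
3. P8@(0, 1, -2) — no placed neighbour ⇒ disconnected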